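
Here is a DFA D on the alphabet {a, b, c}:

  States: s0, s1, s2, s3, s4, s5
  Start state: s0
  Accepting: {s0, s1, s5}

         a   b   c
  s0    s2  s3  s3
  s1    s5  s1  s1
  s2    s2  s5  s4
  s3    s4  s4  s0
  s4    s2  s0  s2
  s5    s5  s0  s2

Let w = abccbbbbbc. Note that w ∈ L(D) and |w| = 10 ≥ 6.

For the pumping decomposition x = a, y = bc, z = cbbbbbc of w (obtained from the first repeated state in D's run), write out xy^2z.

abcbccbbbbbc

xy^2z = a·bc·bc·cbbbbbc = abcbccbbbbbc.
Reading y = bc takes D from s2 back to s2, so after x·y·y the machine is still in s2, and z then leads to the accepting state s0. Hence abcbccbbbbbc ∈ L(D).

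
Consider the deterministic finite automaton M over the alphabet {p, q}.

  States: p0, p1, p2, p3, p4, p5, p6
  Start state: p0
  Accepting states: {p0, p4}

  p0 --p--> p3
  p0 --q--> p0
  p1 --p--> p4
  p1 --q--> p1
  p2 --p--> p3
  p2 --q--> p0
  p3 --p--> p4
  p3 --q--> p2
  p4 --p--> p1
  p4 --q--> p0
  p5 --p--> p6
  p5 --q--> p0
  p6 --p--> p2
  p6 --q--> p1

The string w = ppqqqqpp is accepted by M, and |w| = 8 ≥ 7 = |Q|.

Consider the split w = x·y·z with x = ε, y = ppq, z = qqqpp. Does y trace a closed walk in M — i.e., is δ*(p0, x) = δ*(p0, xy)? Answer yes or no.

State sequence: p0 -p-> p3 -p-> p4 -q-> p0

After x (step 0): p0. After xy (step 3): p0.
They match, so y = ppq drives M around a cycle from p0 back to itself; pumping y any number of times keeps M in p0 before reading z, and xyⁱz ∈ L(M) for every i ≥ 0.

yes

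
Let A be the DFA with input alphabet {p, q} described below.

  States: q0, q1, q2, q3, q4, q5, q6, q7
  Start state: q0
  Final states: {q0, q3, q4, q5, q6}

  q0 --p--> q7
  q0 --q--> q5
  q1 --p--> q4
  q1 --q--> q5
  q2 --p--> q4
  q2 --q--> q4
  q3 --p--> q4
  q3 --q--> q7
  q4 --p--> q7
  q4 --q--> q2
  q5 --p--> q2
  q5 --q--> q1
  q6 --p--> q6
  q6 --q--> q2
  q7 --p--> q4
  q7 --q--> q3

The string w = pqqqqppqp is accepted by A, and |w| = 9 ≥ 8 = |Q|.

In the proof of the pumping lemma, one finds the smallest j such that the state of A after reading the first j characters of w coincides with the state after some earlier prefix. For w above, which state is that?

q7

State sequence: q0 -p-> q7 -q-> q3 -q-> q7 -q-> q3 -q-> q7 -p-> q4 -p-> q7 -q-> q3 -p-> q4
First repeat at step 3: q7 was already visited.

The earliest repeat is at step j = 3: A is in q7, which it already visited at step i = 1.
With |Q| = 8, pigeonhole forces a state repeat no later than step 8; the substring read between the first and second visits to that state can be pumped.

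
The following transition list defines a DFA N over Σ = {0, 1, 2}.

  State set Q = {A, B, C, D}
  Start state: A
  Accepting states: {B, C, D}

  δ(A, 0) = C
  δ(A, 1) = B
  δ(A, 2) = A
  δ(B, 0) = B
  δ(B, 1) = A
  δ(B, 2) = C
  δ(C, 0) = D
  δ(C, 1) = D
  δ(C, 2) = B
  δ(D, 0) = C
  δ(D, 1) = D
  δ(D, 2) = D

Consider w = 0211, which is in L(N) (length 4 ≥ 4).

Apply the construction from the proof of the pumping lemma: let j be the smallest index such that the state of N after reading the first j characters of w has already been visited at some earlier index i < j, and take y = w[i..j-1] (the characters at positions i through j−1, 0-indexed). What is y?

021

State sequence: A -0-> C -2-> B -1-> A -1-> B
First repeat at step 3: A was already visited.

So i = 0, j = 3, giving x = w[0:0] = ε, y = w[0:3] = 021, z = w[3:4] = 1.
Check: |xy| = 3 ≤ 4 and |y| = 3 ≥ 1. Reading y takes N from A back to A, so every xyⁱz is accepted.
Since N has 4 states, any run of length ≥ 4 visits 4+1 states, so by pigeonhole some state repeats within the first 4 steps — that repeat gives the pumpable loop.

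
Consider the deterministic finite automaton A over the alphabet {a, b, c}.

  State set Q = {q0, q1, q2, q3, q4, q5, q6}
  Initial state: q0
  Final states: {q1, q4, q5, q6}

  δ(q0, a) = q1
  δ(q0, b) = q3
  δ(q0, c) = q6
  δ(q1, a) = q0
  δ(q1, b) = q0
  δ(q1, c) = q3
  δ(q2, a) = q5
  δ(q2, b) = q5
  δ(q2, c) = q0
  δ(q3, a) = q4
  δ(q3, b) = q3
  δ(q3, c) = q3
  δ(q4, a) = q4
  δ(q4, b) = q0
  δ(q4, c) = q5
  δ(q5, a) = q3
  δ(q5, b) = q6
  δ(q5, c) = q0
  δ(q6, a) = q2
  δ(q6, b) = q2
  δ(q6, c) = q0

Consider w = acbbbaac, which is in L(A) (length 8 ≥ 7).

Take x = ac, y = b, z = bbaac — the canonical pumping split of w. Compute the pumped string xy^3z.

acbbbbbaac

xy^3z = ac·b·b·b·bbaac = acbbbbbaac.
Reading y = b takes A from q3 back to q3, so after x·y·y·y the machine is still in q3, and z then leads to the accepting state q5. Hence acbbbbbaac ∈ L(A).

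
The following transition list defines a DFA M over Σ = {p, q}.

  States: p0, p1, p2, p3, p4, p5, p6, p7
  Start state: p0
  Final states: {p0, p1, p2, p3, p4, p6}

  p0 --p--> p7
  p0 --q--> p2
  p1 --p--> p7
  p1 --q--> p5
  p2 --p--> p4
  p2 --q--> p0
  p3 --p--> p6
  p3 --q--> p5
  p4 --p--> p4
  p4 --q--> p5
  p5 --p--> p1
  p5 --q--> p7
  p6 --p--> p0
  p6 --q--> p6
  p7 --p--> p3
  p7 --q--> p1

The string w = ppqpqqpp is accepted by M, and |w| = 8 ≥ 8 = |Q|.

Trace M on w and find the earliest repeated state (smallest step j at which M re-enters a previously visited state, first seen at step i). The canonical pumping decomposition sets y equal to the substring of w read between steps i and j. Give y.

Run of M on w = p p q p q q p p:
  step 0: p0  (start)
  step 1: p7  (read p: p0→p7)
  step 2: p3  (read p: p7→p3)
  step 3: p5  (read q: p3→p5)
  step 4: p1  (read p: p5→p1)
  step 5: p5  (read q: p1→p5)   ← first repeat (p5 seen earlier)
  step 6: p7  (read q: p5→p7)
  step 7: p3  (read p: p7→p3)
  step 8: p6  (read p: p3→p6)

So i = 3, j = 5, giving x = w[0:3] = ppq, y = w[3:5] = pq, z = w[5:8] = qpp.
Check: |xy| = 5 ≤ 8 and |y| = 2 ≥ 1. Reading y takes M from p5 back to p5, so every xyⁱz is accepted.
The DFA has 8 states, so the proof of the pumping lemma guarantees a repeated state among the first 8+1 visited; the segment between the two visits is the pumpable y.

pq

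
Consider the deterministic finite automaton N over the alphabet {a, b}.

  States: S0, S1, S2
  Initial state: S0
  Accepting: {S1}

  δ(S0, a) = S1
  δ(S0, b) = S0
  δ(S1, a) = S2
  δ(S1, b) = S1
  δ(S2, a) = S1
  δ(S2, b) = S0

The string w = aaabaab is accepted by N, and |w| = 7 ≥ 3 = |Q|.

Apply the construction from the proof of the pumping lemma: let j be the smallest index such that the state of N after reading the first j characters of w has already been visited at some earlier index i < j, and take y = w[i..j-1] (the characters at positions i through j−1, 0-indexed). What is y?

Run of N on w = a a a b a a b:
  step 0: S0  (start)
  step 1: S1  (read a: S0→S1)
  step 2: S2  (read a: S1→S2)
  step 3: S1  (read a: S2→S1)   ← first repeat (S1 seen earlier)
  step 4: S1  (read b: S1→S1)
  step 5: S2  (read a: S1→S2)
  step 6: S1  (read a: S2→S1)
  step 7: S1  (read b: S1→S1)

So i = 1, j = 3, giving x = w[0:1] = a, y = w[1:3] = aa, z = w[3:7] = baab.
Check: |xy| = 3 ≤ 3 and |y| = 2 ≥ 1. Reading y takes N from S1 back to S1, so every xyⁱz is accepted.

aa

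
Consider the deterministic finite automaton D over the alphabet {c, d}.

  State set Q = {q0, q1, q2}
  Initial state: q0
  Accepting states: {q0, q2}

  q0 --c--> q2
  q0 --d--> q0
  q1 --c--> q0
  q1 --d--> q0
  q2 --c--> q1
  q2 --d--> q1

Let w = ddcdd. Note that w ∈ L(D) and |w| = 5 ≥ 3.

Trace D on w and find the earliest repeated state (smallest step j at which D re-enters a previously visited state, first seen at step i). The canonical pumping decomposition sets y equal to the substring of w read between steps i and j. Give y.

Run of D on w = d d c d d:
  step 0: q0  (start)
  step 1: q0  (read d: q0→q0)   ← first repeat (q0 seen earlier)
  step 2: q0  (read d: q0→q0)
  step 3: q2  (read c: q0→q2)
  step 4: q1  (read d: q2→q1)
  step 5: q0  (read d: q1→q0)

So i = 0, j = 1, giving x = w[0:0] = ε, y = w[0:1] = d, z = w[1:5] = dcdd.
Check: |xy| = 1 ≤ 3 and |y| = 1 ≥ 1. Reading y takes D from q0 back to q0, so every xyⁱz is accepted.
With |Q| = 3, pigeonhole forces a state repeat no later than step 3; the substring read between the first and second visits to that state can be pumped.

d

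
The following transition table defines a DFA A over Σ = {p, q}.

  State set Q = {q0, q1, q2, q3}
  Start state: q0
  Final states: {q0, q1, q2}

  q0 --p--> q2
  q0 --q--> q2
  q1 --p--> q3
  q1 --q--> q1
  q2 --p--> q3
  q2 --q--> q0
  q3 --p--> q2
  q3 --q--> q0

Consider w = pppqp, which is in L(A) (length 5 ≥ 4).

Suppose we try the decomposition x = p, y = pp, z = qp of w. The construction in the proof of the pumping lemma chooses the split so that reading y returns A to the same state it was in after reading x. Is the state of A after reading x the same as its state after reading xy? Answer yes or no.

State sequence: q0 -p-> q2 -p-> q3 -p-> q2

After x (step 1): q2. After xy (step 3): q2.
They match, so y = pp drives A around a cycle from q2 back to itself; pumping y any number of times keeps A in q2 before reading z, and xyⁱz ∈ L(A) for every i ≥ 0.

yes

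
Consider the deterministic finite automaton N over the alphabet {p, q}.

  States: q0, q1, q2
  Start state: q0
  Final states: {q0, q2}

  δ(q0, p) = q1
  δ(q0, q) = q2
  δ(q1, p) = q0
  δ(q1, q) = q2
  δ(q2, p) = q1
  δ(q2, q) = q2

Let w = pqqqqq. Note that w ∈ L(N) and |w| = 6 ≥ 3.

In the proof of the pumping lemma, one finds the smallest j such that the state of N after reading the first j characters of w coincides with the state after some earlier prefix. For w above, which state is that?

q2

State sequence: q0 -p-> q1 -q-> q2 -q-> q2 -q-> q2 -q-> q2 -q-> q2
First repeat at step 3: q2 was already visited.

The earliest repeat is at step j = 3: N is in q2, which it already visited at step i = 2.
The DFA has 3 states, so the proof of the pumping lemma guarantees a repeated state among the first 3+1 visited; the segment between the two visits is the pumpable y.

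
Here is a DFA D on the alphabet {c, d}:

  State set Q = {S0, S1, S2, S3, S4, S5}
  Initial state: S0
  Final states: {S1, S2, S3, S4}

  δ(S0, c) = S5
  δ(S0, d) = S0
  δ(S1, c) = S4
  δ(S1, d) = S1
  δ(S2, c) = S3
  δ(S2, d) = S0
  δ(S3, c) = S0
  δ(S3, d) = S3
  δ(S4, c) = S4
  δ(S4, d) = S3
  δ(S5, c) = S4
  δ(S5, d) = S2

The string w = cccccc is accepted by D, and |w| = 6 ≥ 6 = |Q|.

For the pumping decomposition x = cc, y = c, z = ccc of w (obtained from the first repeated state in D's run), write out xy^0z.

ccccc

xy⁰z = xz = cc·ccc = ccccc.
Reading y = c takes D from S4 back to S4, so after x the machine is still in S4, and z then leads to the accepting state S4. Hence ccccc ∈ L(D).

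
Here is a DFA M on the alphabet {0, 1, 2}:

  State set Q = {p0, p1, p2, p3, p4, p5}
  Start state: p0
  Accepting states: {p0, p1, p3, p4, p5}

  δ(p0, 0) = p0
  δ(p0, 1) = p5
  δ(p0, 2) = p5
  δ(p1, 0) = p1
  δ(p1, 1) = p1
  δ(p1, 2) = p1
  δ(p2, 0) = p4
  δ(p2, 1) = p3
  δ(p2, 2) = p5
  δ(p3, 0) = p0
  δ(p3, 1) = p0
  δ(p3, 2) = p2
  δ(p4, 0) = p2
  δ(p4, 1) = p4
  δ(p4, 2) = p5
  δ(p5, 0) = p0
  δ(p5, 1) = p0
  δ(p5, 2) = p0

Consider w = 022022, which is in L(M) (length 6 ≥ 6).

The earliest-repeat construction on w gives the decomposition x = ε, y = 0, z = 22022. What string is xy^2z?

0022022

xy^2z = ε·0·0·22022 = 0022022.
Reading y = 0 takes M from p0 back to p0, so after x·y·y the machine is still in p0, and z then leads to the accepting state p0. Hence 0022022 ∈ L(M).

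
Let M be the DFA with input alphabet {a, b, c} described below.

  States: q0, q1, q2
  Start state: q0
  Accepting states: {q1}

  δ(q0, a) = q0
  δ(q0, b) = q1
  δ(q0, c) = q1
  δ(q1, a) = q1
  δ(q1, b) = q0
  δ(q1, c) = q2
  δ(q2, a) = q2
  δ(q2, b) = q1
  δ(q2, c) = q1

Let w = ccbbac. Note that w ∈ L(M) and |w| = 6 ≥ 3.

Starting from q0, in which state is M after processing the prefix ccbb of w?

Run of M on the first 4 characters of w = c c b b:
  step 0: q0  (start)
  step 1: q1  (read c: q0→q1)
  step 2: q2  (read c: q1→q2)
  step 3: q1  (read b: q2→q1)
  step 4: q0  (read b: q1→q0)

After reading 4 characters, M is in state q0.
(This kind of state-tracing is the core of the pumping-lemma construction: with 3 states, pigeonhole forces a repeat within the first 3 steps.)

q0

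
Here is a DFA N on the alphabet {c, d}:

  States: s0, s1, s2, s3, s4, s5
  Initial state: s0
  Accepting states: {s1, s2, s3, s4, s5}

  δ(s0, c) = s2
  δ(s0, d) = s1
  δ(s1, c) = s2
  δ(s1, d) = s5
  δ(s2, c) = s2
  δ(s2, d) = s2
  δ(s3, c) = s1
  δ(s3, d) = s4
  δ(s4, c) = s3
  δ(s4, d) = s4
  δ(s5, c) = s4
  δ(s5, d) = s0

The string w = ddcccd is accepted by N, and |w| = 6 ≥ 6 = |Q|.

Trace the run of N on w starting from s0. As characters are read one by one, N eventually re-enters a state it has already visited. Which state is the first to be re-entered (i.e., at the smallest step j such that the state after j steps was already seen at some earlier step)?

State sequence: s0 -d-> s1 -d-> s5 -c-> s4 -c-> s3 -c-> s1 -d-> s5
First repeat at step 5: s1 was already visited.

The earliest repeat is at step j = 5: N is in s1, which it already visited at step i = 1.

s1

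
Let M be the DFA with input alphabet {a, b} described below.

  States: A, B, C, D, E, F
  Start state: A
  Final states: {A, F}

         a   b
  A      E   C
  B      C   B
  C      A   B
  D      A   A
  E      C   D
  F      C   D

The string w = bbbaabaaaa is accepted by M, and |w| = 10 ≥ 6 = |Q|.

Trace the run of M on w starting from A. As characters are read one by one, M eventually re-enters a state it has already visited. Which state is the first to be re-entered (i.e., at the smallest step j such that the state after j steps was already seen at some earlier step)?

State sequence: A -b-> C -b-> B -b-> B -a-> C -a-> A -b-> C -a-> A -a-> E -a-> C -a-> A
First repeat at step 3: B was already visited.

The earliest repeat is at step j = 3: M is in B, which it already visited at step i = 2.
Since M has 6 states, any run of length ≥ 6 visits 6+1 states, so by pigeonhole some state repeats within the first 6 steps — that repeat gives the pumpable loop.

B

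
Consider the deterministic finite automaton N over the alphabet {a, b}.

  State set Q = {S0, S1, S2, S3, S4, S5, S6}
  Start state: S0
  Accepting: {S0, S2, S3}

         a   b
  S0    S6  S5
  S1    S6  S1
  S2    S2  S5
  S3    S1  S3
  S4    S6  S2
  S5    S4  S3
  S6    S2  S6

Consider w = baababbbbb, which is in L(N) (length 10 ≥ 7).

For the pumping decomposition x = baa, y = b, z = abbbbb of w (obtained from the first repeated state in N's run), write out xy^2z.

xy^2z = baa·b·b·abbbbb = baabbabbbbb.
Reading y = b takes N from S6 back to S6, so after x·y·y the machine is still in S6, and z then leads to the accepting state S3. Hence baabbabbbbb ∈ L(N).

baabbabbbbb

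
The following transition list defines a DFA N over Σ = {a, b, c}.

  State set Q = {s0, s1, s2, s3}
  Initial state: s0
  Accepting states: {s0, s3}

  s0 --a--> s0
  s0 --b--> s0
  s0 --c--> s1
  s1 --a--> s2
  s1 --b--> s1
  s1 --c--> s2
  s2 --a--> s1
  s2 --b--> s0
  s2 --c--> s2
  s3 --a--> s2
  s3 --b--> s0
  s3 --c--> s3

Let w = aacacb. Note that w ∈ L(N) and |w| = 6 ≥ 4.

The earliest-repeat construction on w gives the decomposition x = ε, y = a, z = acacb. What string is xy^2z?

aaacacb

xy^2z = ε·a·a·acacb = aaacacb.
Reading y = a takes N from s0 back to s0, so after x·y·y the machine is still in s0, and z then leads to the accepting state s0. Hence aaacacb ∈ L(N).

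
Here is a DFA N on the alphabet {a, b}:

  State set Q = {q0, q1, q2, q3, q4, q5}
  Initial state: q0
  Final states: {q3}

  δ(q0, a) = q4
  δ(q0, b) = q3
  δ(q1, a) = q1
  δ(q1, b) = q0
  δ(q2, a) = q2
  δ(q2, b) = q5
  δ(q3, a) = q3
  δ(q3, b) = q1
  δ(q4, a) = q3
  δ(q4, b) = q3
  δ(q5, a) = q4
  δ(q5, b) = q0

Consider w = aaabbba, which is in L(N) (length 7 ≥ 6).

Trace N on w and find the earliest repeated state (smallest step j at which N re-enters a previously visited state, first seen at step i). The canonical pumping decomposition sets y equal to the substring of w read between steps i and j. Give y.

State sequence: q0 -a-> q4 -a-> q3 -a-> q3 -b-> q1 -b-> q0 -b-> q3 -a-> q3
First repeat at step 3: q3 was already visited.

So i = 2, j = 3, giving x = w[0:2] = aa, y = w[2:3] = a, z = w[3:7] = bbba.
Check: |xy| = 3 ≤ 6 and |y| = 1 ≥ 1. Reading y takes N from q3 back to q3, so every xyⁱz is accepted.

a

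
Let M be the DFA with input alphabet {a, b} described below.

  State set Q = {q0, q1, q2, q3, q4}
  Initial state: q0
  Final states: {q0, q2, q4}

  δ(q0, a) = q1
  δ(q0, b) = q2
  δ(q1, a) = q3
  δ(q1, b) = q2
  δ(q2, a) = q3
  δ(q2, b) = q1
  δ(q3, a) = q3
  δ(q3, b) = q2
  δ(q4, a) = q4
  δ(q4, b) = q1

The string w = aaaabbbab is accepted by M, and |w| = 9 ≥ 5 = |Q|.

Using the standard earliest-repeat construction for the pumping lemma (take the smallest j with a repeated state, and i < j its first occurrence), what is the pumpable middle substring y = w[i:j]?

Run of M on w = a a a a b b b a b:
  step 0: q0  (start)
  step 1: q1  (read a: q0→q1)
  step 2: q3  (read a: q1→q3)
  step 3: q3  (read a: q3→q3)   ← first repeat (q3 seen earlier)
  step 4: q3  (read a: q3→q3)
  step 5: q2  (read b: q3→q2)
  step 6: q1  (read b: q2→q1)
  step 7: q2  (read b: q1→q2)
  step 8: q3  (read a: q2→q3)
  step 9: q2  (read b: q3→q2)

So i = 2, j = 3, giving x = w[0:2] = aa, y = w[2:3] = a, z = w[3:9] = abbbab.
Check: |xy| = 3 ≤ 5 and |y| = 1 ≥ 1. Reading y takes M from q3 back to q3, so every xyⁱz is accepted.
The DFA has 5 states, so the proof of the pumping lemma guarantees a repeated state among the first 5+1 visited; the segment between the two visits is the pumpable y.

a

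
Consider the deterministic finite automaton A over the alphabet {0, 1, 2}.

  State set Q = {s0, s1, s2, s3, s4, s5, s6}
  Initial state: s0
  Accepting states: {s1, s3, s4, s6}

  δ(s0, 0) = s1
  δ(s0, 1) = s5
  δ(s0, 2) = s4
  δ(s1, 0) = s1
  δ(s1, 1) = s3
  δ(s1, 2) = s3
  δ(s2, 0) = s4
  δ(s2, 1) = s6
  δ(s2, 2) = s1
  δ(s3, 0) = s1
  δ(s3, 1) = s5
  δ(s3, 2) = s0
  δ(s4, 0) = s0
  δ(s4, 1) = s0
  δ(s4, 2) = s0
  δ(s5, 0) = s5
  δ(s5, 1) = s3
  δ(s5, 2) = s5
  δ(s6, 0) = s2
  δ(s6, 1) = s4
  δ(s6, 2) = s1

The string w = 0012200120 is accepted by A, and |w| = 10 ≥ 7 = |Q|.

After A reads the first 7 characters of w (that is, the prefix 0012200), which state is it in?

Run of A on the first 7 characters of w = 0 0 1 2 2 0 0:
  step 0: s0  (start)
  step 1: s1  (read 0: s0→s1)
  step 2: s1  (read 0: s1→s1)
  step 3: s3  (read 1: s1→s3)
  step 4: s0  (read 2: s3→s0)
  step 5: s4  (read 2: s0→s4)
  step 6: s0  (read 0: s4→s0)
  step 7: s1  (read 0: s0→s1)

After reading 7 characters, A is in state s1.
(This kind of state-tracing is the core of the pumping-lemma construction: with 7 states, pigeonhole forces a repeat within the first 7 steps.)

s1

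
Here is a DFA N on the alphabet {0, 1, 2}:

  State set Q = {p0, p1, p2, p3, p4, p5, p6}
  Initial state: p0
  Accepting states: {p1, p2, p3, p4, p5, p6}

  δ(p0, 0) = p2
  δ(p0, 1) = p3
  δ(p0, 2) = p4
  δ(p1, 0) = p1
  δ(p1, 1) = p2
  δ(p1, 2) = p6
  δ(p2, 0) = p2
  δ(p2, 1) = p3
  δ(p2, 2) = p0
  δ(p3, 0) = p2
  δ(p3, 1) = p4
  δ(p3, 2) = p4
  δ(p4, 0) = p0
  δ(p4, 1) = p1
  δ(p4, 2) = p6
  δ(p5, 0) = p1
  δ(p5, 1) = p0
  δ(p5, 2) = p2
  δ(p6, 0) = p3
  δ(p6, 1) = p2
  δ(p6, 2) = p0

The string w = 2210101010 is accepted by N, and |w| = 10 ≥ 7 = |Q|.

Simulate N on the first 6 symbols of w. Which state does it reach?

p2

State sequence: p0 -2-> p4 -2-> p6 -1-> p2 -0-> p2 -1-> p3 -0-> p2

After reading 6 characters, N is in state p2.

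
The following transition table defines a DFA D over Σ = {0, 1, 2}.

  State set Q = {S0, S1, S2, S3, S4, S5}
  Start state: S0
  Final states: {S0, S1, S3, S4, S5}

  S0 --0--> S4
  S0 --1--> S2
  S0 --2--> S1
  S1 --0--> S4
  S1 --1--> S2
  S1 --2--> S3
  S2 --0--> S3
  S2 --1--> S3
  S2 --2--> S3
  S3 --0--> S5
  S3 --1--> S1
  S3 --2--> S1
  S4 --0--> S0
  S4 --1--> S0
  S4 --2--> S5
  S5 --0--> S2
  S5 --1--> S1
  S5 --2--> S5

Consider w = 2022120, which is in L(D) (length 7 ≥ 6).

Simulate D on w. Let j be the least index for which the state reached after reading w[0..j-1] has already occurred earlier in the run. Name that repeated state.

S5

State sequence: S0 -2-> S1 -0-> S4 -2-> S5 -2-> S5 -1-> S1 -2-> S3 -0-> S5
First repeat at step 4: S5 was already visited.

The earliest repeat is at step j = 4: D is in S5, which it already visited at step i = 3.
Pumping length from the standard proof: p = 6 (the number of states). The repeated state found above gives |xy| = j ≤ 6 and |y| = j − i ≥ 1.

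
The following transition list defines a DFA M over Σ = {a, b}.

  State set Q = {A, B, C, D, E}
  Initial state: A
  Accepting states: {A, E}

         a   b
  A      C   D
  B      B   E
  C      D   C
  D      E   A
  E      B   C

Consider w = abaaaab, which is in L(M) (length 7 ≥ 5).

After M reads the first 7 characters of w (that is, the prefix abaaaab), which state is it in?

E

State sequence: A -a-> C -b-> C -a-> D -a-> E -a-> B -a-> B -b-> E

After reading 7 characters, M is in state E.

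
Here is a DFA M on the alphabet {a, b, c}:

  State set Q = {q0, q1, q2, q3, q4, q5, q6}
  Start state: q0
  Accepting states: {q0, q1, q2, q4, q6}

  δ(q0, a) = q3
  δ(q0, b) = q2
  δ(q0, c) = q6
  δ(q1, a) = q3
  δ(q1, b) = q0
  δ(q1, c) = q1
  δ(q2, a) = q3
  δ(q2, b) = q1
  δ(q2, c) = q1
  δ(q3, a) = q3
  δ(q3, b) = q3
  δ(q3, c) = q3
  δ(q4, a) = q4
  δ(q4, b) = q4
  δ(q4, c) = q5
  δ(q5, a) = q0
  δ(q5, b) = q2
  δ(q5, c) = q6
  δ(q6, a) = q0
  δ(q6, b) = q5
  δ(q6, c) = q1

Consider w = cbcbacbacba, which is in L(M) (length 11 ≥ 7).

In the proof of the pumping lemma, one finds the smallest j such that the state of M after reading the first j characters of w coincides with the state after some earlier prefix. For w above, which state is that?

q6

State sequence: q0 -c-> q6 -b-> q5 -c-> q6 -b-> q5 -a-> q0 -c-> q6 -b-> q5 -a-> q0 -c-> q6 -b-> q5 -a-> q0
First repeat at step 3: q6 was already visited.

The earliest repeat is at step j = 3: M is in q6, which it already visited at step i = 1.
With |Q| = 7, pigeonhole forces a state repeat no later than step 7; the substring read between the first and second visits to that state can be pumped.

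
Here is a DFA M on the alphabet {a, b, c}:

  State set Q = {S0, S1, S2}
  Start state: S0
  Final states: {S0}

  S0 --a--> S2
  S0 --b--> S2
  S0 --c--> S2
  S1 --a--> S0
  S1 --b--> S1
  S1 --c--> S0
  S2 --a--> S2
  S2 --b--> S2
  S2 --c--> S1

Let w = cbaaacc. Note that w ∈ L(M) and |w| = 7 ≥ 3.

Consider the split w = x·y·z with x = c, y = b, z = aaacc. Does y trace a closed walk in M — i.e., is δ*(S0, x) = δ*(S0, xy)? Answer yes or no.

State sequence: S0 -c-> S2 -b-> S2

After x (step 1): S2. After xy (step 2): S2.
They match, so y = b drives M around a cycle from S2 back to itself; pumping y any number of times keeps M in S2 before reading z, and xyⁱz ∈ L(M) for every i ≥ 0.

yes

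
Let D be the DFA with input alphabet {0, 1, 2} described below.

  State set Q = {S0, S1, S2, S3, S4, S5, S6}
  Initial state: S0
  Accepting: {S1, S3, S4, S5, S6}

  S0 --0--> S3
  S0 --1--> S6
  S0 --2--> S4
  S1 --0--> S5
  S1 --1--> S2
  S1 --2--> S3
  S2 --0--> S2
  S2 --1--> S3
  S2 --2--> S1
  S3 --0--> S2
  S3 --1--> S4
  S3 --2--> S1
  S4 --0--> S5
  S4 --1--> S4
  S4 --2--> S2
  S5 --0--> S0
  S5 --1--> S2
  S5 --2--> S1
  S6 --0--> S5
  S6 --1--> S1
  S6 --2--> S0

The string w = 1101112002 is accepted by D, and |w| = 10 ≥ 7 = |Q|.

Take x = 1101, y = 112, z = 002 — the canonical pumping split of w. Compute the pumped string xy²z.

xy^2z = 1101·112·112·002 = 1101112112002.
Reading y = 112 takes D from S2 back to S2, so after x·y·y the machine is still in S2, and z then leads to the accepting state S1. Hence 1101112112002 ∈ L(D).

1101112112002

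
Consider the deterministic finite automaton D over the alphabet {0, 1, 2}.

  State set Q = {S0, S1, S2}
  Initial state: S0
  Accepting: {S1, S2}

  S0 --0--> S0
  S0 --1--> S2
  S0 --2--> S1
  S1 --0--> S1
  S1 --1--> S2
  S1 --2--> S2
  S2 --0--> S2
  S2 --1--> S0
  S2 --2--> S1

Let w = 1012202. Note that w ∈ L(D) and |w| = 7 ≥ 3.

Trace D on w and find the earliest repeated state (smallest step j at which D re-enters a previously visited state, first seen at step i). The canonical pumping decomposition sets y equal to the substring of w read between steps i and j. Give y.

0

Run of D on w = 1 0 1 2 2 0 2:
  step 0: S0  (start)
  step 1: S2  (read 1: S0→S2)
  step 2: S2  (read 0: S2→S2)   ← first repeat (S2 seen earlier)
  step 3: S0  (read 1: S2→S0)
  step 4: S1  (read 2: S0→S1)
  step 5: S2  (read 2: S1→S2)
  step 6: S2  (read 0: S2→S2)
  step 7: S1  (read 2: S2→S1)

So i = 1, j = 2, giving x = w[0:1] = 1, y = w[1:2] = 0, z = w[2:7] = 12202.
Check: |xy| = 2 ≤ 3 and |y| = 1 ≥ 1. Reading y takes D from S2 back to S2, so every xyⁱz is accepted.
Since D has 3 states, any run of length ≥ 3 visits 3+1 states, so by pigeonhole some state repeats within the first 3 steps — that repeat gives the pumpable loop.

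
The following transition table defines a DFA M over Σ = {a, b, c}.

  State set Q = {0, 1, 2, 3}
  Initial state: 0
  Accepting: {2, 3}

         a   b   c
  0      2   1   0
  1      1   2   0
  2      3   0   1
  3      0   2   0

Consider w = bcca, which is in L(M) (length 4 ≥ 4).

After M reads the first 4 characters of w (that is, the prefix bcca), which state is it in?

Run of M on the first 4 characters of w = b c c a:
  step 0: 0  (start)
  step 1: 1  (read b: 0→1)
  step 2: 0  (read c: 1→0)
  step 3: 0  (read c: 0→0)
  step 4: 2  (read a: 0→2)

After reading 4 characters, M is in state 2.
(This kind of state-tracing is the core of the pumping-lemma construction: with 4 states, pigeonhole forces a repeat within the first 4 steps.)

2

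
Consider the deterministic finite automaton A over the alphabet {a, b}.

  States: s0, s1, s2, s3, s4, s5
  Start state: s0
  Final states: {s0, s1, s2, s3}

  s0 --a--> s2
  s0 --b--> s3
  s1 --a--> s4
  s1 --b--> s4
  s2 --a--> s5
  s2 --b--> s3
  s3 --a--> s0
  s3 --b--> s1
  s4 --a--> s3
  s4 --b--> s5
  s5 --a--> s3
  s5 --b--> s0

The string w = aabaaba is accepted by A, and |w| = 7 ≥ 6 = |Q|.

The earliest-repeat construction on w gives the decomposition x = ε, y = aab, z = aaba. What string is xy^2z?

aabaabaaba

xy^2z = ε·aab·aab·aaba = aabaabaaba.
Reading y = aab takes A from s0 back to s0, so after x·y·y the machine is still in s0, and z then leads to the accepting state s2. Hence aabaabaaba ∈ L(A).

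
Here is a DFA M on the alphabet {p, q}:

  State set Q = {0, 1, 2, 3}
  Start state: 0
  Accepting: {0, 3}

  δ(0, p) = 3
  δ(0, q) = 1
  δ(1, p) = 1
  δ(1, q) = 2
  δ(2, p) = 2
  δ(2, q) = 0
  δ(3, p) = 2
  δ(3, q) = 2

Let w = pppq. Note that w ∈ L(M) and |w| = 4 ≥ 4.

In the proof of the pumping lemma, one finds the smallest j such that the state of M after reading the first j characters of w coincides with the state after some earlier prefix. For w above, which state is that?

State sequence: 0 -p-> 3 -p-> 2 -p-> 2 -q-> 0
First repeat at step 3: 2 was already visited.

The earliest repeat is at step j = 3: M is in 2, which it already visited at step i = 2.
Since M has 4 states, any run of length ≥ 4 visits 4+1 states, so by pigeonhole some state repeats within the first 4 steps — that repeat gives the pumpable loop.

2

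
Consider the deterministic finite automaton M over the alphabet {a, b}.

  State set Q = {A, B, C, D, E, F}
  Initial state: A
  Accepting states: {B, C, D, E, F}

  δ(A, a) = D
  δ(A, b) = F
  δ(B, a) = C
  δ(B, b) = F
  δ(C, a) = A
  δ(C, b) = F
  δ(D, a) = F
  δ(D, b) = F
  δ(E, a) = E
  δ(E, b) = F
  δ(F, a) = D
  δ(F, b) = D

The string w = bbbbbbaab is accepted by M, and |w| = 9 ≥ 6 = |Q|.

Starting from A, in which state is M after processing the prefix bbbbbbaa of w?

State sequence: A -b-> F -b-> D -b-> F -b-> D -b-> F -b-> D -a-> F -a-> D

After reading 8 characters, M is in state D.
(This kind of state-tracing is the core of the pumping-lemma construction: with 6 states, pigeonhole forces a repeat within the first 6 steps.)

D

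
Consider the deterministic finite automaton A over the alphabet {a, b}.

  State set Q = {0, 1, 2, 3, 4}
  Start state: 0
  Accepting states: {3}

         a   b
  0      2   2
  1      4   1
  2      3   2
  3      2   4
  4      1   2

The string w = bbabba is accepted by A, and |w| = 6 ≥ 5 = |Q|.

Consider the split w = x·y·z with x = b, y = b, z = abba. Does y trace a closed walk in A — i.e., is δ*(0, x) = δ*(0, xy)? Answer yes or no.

State sequence: 0 -b-> 2 -b-> 2

After x (step 1): 2. After xy (step 2): 2.
They match, so y = b drives A around a cycle from 2 back to itself; pumping y any number of times keeps A in 2 before reading z, and xyⁱz ∈ L(A) for every i ≥ 0.

yes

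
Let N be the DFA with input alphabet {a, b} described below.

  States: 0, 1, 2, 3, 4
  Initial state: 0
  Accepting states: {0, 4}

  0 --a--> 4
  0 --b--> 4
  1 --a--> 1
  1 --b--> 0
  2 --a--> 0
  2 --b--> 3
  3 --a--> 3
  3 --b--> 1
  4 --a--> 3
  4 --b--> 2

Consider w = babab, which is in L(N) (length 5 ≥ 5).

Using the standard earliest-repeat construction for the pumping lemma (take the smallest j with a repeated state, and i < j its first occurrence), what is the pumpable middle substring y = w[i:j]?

a

Run of N on w = b a b a b:
  step 0: 0  (start)
  step 1: 4  (read b: 0→4)
  step 2: 3  (read a: 4→3)
  step 3: 1  (read b: 3→1)
  step 4: 1  (read a: 1→1)   ← first repeat (1 seen earlier)
  step 5: 0  (read b: 1→0)

So i = 3, j = 4, giving x = w[0:3] = bab, y = w[3:4] = a, z = w[4:5] = b.
Check: |xy| = 4 ≤ 5 and |y| = 1 ≥ 1. Reading y takes N from 1 back to 1, so every xyⁱz is accepted.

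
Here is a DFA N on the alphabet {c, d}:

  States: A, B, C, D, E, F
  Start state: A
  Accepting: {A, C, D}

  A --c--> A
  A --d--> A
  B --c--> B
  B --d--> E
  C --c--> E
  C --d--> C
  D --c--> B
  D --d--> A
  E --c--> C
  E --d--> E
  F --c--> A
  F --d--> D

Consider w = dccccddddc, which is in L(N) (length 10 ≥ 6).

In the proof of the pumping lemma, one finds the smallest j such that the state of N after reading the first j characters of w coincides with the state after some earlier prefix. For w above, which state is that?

A

State sequence: A -d-> A -c-> A -c-> A -c-> A -c-> A -d-> A -d-> A -d-> A -d-> A -c-> A
First repeat at step 1: A was already visited.

The earliest repeat is at step j = 1: N is in A, which it already visited at step i = 0.
Since N has 6 states, any run of length ≥ 6 visits 6+1 states, so by pigeonhole some state repeats within the first 6 steps — that repeat gives the pumpable loop.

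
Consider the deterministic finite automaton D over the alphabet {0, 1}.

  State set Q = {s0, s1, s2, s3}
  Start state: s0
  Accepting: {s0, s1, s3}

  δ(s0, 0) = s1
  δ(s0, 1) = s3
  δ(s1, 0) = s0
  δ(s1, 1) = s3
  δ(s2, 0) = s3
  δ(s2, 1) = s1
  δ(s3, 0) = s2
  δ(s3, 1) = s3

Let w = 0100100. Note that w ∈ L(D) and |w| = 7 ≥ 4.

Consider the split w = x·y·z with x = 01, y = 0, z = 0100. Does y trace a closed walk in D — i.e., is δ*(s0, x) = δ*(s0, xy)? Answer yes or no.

no

Run of D on the first 3 characters of w = 0 1 0:
  step 0: s0  (start)
  step 1: s1  (read 0: s0→s1)
  step 2: s3  (read 1: s1→s3)
  step 3: s2  (read 0: s3→s2)

After x (step 2): s3. After xy (step 3): s2.
They differ (s3 ≠ s2), so y is not a cycle from the state after x; this split is not the one the pumping-lemma construction produces, and pumping y need not keep the string in L(D).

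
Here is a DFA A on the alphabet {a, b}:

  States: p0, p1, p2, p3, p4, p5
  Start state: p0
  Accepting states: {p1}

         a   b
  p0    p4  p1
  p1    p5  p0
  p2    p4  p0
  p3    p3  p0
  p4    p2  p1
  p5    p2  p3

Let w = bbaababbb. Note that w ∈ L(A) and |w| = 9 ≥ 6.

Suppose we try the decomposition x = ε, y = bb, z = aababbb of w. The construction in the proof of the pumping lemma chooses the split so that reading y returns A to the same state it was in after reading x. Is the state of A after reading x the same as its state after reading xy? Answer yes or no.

State sequence: p0 -b-> p1 -b-> p0

After x (step 0): p0. After xy (step 2): p0.
They match, so y = bb drives A around a cycle from p0 back to itself; pumping y any number of times keeps A in p0 before reading z, and xyⁱz ∈ L(A) for every i ≥ 0.

yes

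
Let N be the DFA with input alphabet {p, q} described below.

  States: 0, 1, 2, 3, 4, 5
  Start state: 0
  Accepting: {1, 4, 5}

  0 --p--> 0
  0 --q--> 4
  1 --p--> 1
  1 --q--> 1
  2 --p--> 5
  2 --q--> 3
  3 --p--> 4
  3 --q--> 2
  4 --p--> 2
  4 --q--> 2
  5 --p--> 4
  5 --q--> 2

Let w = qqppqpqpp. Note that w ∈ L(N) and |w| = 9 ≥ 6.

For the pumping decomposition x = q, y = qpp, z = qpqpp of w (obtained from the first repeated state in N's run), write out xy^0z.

xy⁰z = xz = q·qpqpp = qqpqpp.
Reading y = qpp takes N from 4 back to 4, so after x the machine is still in 4, and z then leads to the accepting state 4. Hence qqpqpp ∈ L(N).

qqpqpp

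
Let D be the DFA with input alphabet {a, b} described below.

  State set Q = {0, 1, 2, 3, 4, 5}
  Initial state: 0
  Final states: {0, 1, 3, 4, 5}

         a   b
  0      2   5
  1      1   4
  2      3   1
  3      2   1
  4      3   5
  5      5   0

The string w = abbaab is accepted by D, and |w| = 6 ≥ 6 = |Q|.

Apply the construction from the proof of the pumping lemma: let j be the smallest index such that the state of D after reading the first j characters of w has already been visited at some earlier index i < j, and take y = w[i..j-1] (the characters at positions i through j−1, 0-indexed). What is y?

Run of D on w = a b b a a b:
  step 0: 0  (start)
  step 1: 2  (read a: 0→2)
  step 2: 1  (read b: 2→1)
  step 3: 4  (read b: 1→4)
  step 4: 3  (read a: 4→3)
  step 5: 2  (read a: 3→2)   ← first repeat (2 seen earlier)
  step 6: 1  (read b: 2→1)

So i = 1, j = 5, giving x = w[0:1] = a, y = w[1:5] = bbaa, z = w[5:6] = b.
Check: |xy| = 5 ≤ 6 and |y| = 4 ≥ 1. Reading y takes D from 2 back to 2, so every xyⁱz is accepted.

bbaa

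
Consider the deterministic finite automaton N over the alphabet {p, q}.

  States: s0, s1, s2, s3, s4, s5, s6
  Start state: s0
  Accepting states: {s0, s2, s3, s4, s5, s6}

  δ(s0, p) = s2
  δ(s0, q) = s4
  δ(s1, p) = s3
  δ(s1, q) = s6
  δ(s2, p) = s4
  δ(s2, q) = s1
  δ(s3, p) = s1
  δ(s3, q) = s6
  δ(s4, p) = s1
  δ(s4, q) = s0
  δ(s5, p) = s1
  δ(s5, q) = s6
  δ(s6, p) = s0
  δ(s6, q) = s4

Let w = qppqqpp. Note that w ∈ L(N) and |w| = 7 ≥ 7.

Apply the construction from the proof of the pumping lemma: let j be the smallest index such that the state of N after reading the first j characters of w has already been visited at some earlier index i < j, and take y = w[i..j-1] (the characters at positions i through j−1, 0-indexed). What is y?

State sequence: s0 -q-> s4 -p-> s1 -p-> s3 -q-> s6 -q-> s4 -p-> s1 -p-> s3
First repeat at step 5: s4 was already visited.

So i = 1, j = 5, giving x = w[0:1] = q, y = w[1:5] = ppqq, z = w[5:7] = pp.
Check: |xy| = 5 ≤ 7 and |y| = 4 ≥ 1. Reading y takes N from s4 back to s4, so every xyⁱz is accepted.

ppqq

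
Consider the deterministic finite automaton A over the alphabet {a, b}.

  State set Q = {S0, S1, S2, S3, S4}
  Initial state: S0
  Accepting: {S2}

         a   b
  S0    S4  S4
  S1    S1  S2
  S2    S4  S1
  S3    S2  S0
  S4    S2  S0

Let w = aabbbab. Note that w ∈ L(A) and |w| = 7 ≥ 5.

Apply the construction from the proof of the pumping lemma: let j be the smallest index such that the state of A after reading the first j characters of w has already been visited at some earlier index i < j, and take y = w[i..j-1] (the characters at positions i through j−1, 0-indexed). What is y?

Run of A on w = a a b b b a b:
  step 0: S0  (start)
  step 1: S4  (read a: S0→S4)
  step 2: S2  (read a: S4→S2)
  step 3: S1  (read b: S2→S1)
  step 4: S2  (read b: S1→S2)   ← first repeat (S2 seen earlier)
  step 5: S1  (read b: S2→S1)
  step 6: S1  (read a: S1→S1)
  step 7: S2  (read b: S1→S2)

So i = 2, j = 4, giving x = w[0:2] = aa, y = w[2:4] = bb, z = w[4:7] = bab.
Check: |xy| = 4 ≤ 5 and |y| = 2 ≥ 1. Reading y takes A from S2 back to S2, so every xyⁱz is accepted.

bb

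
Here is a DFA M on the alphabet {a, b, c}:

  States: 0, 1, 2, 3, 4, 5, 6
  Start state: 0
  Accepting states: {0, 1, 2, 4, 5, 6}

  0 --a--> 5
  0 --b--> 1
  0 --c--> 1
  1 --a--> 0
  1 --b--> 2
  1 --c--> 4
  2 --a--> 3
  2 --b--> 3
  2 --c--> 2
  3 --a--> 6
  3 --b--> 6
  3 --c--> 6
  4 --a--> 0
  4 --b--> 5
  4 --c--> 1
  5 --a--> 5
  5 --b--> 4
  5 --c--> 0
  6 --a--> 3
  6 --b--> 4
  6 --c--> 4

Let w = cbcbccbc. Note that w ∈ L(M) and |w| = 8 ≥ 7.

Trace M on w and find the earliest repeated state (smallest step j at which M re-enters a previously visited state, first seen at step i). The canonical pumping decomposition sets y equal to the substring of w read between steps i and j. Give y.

Run of M on w = c b c b c c b c:
  step 0: 0  (start)
  step 1: 1  (read c: 0→1)
  step 2: 2  (read b: 1→2)
  step 3: 2  (read c: 2→2)   ← first repeat (2 seen earlier)
  step 4: 3  (read b: 2→3)
  step 5: 6  (read c: 3→6)
  step 6: 4  (read c: 6→4)
  step 7: 5  (read b: 4→5)
  step 8: 0  (read c: 5→0)

So i = 2, j = 3, giving x = w[0:2] = cb, y = w[2:3] = c, z = w[3:8] = bccbc.
Check: |xy| = 3 ≤ 7 and |y| = 1 ≥ 1. Reading y takes M from 2 back to 2, so every xyⁱz is accepted.

c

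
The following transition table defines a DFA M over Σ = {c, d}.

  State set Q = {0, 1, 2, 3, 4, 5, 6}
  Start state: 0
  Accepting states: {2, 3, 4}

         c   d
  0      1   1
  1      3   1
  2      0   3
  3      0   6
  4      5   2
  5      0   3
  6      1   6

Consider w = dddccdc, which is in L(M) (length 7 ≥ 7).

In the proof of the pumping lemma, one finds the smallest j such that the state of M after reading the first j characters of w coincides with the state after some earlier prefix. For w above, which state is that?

1

Run of M on w = d d d c c d c:
  step 0: 0  (start)
  step 1: 1  (read d: 0→1)
  step 2: 1  (read d: 1→1)   ← first repeat (1 seen earlier)
  step 3: 1  (read d: 1→1)
  step 4: 3  (read c: 1→3)
  step 5: 0  (read c: 3→0)
  step 6: 1  (read d: 0→1)
  step 7: 3  (read c: 1→3)

The earliest repeat is at step j = 2: M is in 1, which it already visited at step i = 1.
Since M has 7 states, any run of length ≥ 7 visits 7+1 states, so by pigeonhole some state repeats within the first 7 steps — that repeat gives the pumpable loop.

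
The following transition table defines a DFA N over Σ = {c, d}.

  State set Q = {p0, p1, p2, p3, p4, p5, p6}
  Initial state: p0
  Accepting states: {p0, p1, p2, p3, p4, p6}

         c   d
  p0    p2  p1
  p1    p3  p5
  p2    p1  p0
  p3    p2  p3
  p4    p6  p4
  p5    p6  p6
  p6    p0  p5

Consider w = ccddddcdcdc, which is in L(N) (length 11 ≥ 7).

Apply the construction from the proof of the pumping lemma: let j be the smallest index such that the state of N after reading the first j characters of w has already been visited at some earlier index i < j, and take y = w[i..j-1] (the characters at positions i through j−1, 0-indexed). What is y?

dd

Run of N on w = c c d d d d c d c d c:
  step 0: p0  (start)
  step 1: p2  (read c: p0→p2)
  step 2: p1  (read c: p2→p1)
  step 3: p5  (read d: p1→p5)
  step 4: p6  (read d: p5→p6)
  step 5: p5  (read d: p6→p5)   ← first repeat (p5 seen earlier)
  step 6: p6  (read d: p5→p6)
  step 7: p0  (read c: p6→p0)
  step 8: p1  (read d: p0→p1)
  step 9: p3  (read c: p1→p3)
  step 10: p3  (read d: p3→p3)
  step 11: p2  (read c: p3→p2)

So i = 3, j = 5, giving x = w[0:3] = ccd, y = w[3:5] = dd, z = w[5:11] = dcdcdc.
Check: |xy| = 5 ≤ 7 and |y| = 2 ≥ 1. Reading y takes N from p5 back to p5, so every xyⁱz is accepted.
With |Q| = 7, pigeonhole forces a state repeat no later than step 7; the substring read between the first and second visits to that state can be pumped.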